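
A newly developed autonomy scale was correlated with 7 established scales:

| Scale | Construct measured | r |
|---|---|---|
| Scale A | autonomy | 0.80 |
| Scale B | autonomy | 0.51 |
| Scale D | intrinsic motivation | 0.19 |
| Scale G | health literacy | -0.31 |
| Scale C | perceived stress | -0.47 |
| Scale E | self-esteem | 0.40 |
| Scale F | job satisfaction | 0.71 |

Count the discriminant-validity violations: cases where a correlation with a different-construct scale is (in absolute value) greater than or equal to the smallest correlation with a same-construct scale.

Convergent (same construct = autonomy): Scale A, Scale B.
Smallest convergent = 0.51. Discriminant |r|: 0.19, 0.31, 0.47, 0.40, 0.71; count ≥ 0.51 → 1.

1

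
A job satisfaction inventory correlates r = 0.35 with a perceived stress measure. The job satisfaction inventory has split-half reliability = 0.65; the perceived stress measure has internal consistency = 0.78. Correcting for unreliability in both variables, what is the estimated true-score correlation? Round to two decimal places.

r_true = r_obs / √(r_xx · r_yy) = 0.35 / √(0.65 × 0.78) = 0.35 / √0.5070 = 0.35 / 0.7120 ≈ 0.49.

0.49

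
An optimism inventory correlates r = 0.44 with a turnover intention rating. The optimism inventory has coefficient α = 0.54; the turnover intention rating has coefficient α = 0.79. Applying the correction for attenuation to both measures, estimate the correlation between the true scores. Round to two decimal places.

0.67

r_true = r_obs / √(r_xx · r_yy) = 0.44 / √(0.54 × 0.79) = 0.44 / √0.4266 = 0.44 / 0.6531 ≈ 0.67.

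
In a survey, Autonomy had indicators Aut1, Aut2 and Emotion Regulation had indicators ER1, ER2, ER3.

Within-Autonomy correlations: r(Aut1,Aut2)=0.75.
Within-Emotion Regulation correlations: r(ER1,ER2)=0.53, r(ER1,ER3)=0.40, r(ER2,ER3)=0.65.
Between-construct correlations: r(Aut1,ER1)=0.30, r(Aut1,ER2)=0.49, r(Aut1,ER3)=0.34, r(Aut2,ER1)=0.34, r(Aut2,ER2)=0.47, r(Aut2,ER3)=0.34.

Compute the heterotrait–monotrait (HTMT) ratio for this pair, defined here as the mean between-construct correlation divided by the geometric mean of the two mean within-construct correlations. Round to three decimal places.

Mean heterotrait r = 2.28/6 = 0.3800.
Mean within-Aut = 0.75/1 = 0.7500; mean within-ER = 1.58/3 = 0.5267.
Geometric mean = √(0.7500 × 0.5267) = 0.6285.
HTMT = 0.3800 / 0.6285 = 0.605.

0.605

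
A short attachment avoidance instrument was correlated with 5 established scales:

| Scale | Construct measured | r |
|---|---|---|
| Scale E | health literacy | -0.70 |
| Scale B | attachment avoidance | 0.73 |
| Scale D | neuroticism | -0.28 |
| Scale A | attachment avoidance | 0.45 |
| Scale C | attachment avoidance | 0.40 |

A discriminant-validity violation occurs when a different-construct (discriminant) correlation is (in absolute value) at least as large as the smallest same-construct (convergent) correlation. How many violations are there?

Convergent (same construct = attachment avoidance): Scale B, Scale A, Scale C.
Smallest convergent = 0.40. Discriminant |r|: 0.70, 0.28; count ≥ 0.40 → 1.

1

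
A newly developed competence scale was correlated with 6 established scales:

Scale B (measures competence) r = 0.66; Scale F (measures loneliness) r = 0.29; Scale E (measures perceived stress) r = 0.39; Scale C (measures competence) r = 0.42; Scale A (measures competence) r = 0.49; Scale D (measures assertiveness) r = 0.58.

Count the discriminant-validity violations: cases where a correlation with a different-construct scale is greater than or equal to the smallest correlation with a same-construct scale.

Convergent (same construct = competence): Scale B, Scale C, Scale A.
Smallest convergent = 0.42. Discriminant values: 0.29, 0.39, 0.58; count ≥ 0.42 → 1.

1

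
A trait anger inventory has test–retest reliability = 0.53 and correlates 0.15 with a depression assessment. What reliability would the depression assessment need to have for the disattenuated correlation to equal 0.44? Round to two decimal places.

0.22

r_true = r_obs / √(r_xx · r_yy) ⇒ 0.44 = 0.15 / √(0.53 · r_yy).
√(0.53 · r_yy) = 0.15 / 0.44 = 0.3409; 0.53 · r_yy = 0.1162; r_yy = 0.1162 / 0.53 ≈ 0.22.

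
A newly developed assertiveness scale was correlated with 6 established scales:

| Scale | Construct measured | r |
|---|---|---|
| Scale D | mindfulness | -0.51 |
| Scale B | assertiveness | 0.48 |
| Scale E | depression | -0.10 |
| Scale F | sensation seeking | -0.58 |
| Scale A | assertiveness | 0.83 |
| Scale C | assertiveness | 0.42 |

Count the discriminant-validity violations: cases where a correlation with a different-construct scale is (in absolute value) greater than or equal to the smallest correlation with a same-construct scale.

Convergent (same construct = assertiveness): Scale B, Scale A, Scale C.
Smallest convergent = 0.42. Discriminant |r|: 0.51, 0.10, 0.58; count ≥ 0.42 → 2.

2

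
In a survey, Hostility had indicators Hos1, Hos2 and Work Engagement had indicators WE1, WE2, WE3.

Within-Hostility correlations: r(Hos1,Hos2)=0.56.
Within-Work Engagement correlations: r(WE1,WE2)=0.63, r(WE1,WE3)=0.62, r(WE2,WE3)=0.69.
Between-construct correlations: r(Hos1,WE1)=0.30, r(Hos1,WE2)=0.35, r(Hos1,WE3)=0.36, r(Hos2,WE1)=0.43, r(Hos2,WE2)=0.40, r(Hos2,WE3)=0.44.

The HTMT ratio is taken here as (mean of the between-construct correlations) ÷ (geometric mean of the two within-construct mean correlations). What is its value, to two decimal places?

Between-construct mean = 2.28/6 = 0.3800.
Mean within-Hos = 0.56/1 = 0.5600; mean within-WE = 1.94/3 = 0.6467.
Geometric mean = √(0.5600 × 0.6467) = 0.6018.
HTMT = 0.3800 / 0.6018 = 0.63.

0.63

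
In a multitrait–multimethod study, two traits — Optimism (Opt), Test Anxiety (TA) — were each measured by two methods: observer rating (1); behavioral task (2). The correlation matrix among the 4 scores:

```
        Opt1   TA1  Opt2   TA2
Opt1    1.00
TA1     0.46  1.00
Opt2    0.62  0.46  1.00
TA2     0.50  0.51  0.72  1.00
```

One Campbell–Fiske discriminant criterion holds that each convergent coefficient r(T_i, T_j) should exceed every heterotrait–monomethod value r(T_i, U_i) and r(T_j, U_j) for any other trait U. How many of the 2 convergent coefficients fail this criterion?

2

Each convergent coefficient versus the relevant comparison correlations:
Opt (methods 1·2): 0.62 vs {0.46, 0.72} → fail.
TA (methods 1·2): 0.51 vs {0.46, 0.72} → fail.
2 of 2 fail.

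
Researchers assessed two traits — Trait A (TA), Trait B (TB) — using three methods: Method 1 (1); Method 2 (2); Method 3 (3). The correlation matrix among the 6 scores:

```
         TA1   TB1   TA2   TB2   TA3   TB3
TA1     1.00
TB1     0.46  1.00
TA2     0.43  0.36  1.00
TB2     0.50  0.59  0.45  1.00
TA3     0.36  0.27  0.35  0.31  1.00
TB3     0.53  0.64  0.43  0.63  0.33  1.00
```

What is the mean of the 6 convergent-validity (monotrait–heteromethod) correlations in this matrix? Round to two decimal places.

0.50

Convergent values: 0.43, 0.36, 0.35, 0.59, 0.64, 0.63; mean = 3.00/6 = 0.50.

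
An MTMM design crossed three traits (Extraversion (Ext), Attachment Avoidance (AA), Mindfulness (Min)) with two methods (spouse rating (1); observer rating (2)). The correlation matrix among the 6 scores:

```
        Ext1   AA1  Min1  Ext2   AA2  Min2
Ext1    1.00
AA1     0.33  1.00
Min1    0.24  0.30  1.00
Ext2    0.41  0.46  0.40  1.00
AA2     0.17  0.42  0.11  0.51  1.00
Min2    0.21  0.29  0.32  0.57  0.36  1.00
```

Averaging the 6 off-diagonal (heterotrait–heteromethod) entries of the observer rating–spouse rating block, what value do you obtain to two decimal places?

0.27

HTHM values (method 2 × method 1): 0.46, 0.40, 0.17, 0.11, 0.21, 0.29; mean = 1.64/6 = 0.27.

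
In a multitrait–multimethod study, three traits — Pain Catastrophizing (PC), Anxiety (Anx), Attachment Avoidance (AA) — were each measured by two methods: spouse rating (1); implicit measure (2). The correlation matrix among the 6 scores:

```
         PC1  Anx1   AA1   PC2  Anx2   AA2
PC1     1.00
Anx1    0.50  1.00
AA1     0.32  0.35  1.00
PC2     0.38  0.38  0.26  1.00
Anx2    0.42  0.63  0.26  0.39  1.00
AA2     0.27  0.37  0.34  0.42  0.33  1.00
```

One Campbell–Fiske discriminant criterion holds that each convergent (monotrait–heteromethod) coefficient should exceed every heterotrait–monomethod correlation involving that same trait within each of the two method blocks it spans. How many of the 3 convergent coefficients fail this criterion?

2

Convergent coefficients and their comparison sets:
PC (methods 1·2): 0.38 vs {0.50, 0.39, 0.32, 0.42} → fail.
Anx (methods 1·2): 0.63 vs {0.50, 0.39, 0.35, 0.33} → pass.
AA (methods 1·2): 0.34 vs {0.32, 0.42, 0.35, 0.33} → fail.
2 of 3 fail.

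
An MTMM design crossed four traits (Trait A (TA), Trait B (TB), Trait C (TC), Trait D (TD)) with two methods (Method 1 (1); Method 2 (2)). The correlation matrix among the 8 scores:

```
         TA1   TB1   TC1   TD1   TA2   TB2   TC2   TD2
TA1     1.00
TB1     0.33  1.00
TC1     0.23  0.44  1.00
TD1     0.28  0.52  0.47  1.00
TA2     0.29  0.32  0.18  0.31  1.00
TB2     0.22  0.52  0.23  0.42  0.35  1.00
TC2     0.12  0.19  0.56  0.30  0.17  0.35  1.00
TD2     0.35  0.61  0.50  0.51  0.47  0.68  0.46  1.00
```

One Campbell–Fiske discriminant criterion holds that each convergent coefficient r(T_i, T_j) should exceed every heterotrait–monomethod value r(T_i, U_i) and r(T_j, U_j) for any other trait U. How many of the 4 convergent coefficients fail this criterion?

3

Each convergent coefficient versus the relevant comparison correlations:
TA (methods 1·2): 0.29 vs {0.33, 0.35, 0.23, 0.17, 0.28, 0.47} → fail.
TB (methods 1·2): 0.52 vs {0.33, 0.35, 0.44, 0.35, 0.52, 0.68} → fail.
TC (methods 1·2): 0.56 vs {0.23, 0.17, 0.44, 0.35, 0.47, 0.46} → pass.
TD (methods 1·2): 0.51 vs {0.28, 0.47, 0.52, 0.68, 0.47, 0.46} → fail.
3 of 4 fail.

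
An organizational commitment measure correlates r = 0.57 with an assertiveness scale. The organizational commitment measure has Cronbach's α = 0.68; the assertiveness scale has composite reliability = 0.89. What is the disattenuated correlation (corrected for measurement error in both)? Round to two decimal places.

0.73

r_true = r_obs / √(r_xx · r_yy) = 0.57 / √(0.68 × 0.89) = 0.57 / √0.6052 = 0.57 / 0.7779 ≈ 0.73.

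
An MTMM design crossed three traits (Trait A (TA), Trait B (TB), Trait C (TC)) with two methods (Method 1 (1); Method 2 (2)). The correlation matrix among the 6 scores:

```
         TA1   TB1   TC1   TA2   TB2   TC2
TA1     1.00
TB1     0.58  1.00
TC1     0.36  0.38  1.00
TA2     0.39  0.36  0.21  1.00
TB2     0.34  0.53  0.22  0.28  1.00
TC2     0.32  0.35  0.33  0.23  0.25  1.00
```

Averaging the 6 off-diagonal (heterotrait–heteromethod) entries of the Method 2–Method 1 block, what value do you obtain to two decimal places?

HTHM values (method 2 × method 1): 0.36, 0.21, 0.34, 0.22, 0.32, 0.35; mean = 1.80/6 = 0.30.

0.30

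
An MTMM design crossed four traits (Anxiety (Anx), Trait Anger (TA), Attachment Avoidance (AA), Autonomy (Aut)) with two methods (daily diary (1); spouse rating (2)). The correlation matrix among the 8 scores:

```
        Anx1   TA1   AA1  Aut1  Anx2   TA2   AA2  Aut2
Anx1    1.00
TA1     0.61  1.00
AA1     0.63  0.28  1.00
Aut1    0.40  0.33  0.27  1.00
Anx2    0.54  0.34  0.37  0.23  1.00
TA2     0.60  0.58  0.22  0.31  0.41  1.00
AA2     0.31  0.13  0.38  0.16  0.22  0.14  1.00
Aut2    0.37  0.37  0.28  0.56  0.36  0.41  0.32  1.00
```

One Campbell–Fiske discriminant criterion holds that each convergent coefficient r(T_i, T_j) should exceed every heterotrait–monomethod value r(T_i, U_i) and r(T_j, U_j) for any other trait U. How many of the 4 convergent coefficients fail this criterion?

Checking each validity diagonal entry against its comparison values:
Anx (methods 1·2): 0.54 vs {0.61, 0.41, 0.63, 0.22, 0.40, 0.36} → fail.
TA (methods 1·2): 0.58 vs {0.61, 0.41, 0.28, 0.14, 0.33, 0.41} → fail.
AA (methods 1·2): 0.38 vs {0.63, 0.22, 0.28, 0.14, 0.27, 0.32} → fail.
Aut (methods 1·2): 0.56 vs {0.40, 0.36, 0.33, 0.41, 0.27, 0.32} → pass.
3 of 4 fail.

3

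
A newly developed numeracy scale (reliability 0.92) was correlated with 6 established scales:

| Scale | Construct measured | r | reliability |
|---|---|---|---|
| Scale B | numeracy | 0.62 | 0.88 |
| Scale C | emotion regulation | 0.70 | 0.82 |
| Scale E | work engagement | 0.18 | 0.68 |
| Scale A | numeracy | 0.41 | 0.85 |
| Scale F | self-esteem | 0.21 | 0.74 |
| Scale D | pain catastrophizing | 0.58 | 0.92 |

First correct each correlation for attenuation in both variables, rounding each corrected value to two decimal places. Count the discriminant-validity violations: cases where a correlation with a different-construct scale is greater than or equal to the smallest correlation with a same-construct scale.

2

Disattenuated r (r / √(r_scale · r_new)):
  Scale B (conv): 0.62 / √(0.88·0.92) = 0.69
  Scale C (disc): 0.70 / √(0.82·0.92) = 0.81
  Scale E (disc): 0.18 / √(0.68·0.92) = 0.23
  Scale A (conv): 0.41 / √(0.85·0.92) = 0.46
  Scale F (disc): 0.21 / √(0.74·0.92) = 0.25
  Scale D (disc): 0.58 / √(0.92·0.92) = 0.63
Smallest convergent = 0.46. Discriminant values: 0.81, 0.23, 0.25, 0.63; count ≥ 0.46 → 2.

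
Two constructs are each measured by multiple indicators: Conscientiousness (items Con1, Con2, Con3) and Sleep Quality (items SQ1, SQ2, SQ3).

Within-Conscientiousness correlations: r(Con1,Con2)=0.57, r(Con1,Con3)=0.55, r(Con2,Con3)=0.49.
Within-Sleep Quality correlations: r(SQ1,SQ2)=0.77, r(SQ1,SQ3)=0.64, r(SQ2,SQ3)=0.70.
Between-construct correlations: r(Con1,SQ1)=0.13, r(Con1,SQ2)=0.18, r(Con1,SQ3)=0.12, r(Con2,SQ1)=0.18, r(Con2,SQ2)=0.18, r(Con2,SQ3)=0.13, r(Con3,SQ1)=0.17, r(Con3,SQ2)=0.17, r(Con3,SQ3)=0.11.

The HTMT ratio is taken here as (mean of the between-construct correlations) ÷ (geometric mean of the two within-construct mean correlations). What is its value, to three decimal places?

Between-construct mean = 1.37/9 = 0.1522.
Mean within-Con = 1.61/3 = 0.5367; mean within-SQ = 2.11/3 = 0.7033.
Geometric mean = √(0.5367 × 0.7033) = 0.6144.
HTMT = 0.1522 / 0.6144 = 0.248.

0.248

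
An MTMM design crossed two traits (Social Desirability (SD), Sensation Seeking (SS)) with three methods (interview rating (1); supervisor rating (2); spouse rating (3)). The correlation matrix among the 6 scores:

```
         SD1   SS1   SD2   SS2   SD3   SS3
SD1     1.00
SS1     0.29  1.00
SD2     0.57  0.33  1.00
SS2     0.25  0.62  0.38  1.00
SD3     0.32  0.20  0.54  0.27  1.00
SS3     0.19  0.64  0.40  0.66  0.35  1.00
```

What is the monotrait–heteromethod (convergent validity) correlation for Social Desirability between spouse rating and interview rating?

Same trait (SD), different methods: r(SD3, SD1) = 0.32.

0.32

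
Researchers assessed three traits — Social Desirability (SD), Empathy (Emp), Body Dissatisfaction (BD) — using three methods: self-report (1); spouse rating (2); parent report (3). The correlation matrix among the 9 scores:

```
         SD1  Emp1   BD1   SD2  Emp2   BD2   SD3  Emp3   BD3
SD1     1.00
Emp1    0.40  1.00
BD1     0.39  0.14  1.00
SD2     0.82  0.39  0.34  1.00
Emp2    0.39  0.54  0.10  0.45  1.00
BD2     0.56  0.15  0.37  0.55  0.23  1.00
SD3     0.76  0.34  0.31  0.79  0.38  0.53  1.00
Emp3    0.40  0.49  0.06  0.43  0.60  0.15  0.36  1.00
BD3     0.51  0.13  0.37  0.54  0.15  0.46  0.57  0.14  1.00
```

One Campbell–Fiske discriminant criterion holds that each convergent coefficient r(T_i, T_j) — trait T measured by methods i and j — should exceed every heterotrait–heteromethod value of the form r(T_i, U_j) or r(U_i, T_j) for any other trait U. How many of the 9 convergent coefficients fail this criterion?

Each convergent coefficient versus the relevant comparison correlations:
SD (methods 1·2): 0.82 vs {0.39, 0.39, 0.56, 0.34} → pass.
SD (methods 1·3): 0.76 vs {0.40, 0.34, 0.51, 0.31} → pass.
SD (methods 2·3): 0.79 vs {0.43, 0.38, 0.54, 0.53} → pass.
Emp (methods 1·2): 0.54 vs {0.39, 0.39, 0.15, 0.10} → pass.
Emp (methods 1·3): 0.49 vs {0.34, 0.40, 0.13, 0.06} → pass.
Emp (methods 2·3): 0.60 vs {0.38, 0.43, 0.15, 0.15} → pass.
BD (methods 1·2): 0.37 vs {0.34, 0.56, 0.10, 0.15} → fail.
BD (methods 1·3): 0.37 vs {0.31, 0.51, 0.06, 0.13} → fail.
BD (methods 2·3): 0.46 vs {0.53, 0.54, 0.15, 0.15} → fail.
3 of 9 fail.

3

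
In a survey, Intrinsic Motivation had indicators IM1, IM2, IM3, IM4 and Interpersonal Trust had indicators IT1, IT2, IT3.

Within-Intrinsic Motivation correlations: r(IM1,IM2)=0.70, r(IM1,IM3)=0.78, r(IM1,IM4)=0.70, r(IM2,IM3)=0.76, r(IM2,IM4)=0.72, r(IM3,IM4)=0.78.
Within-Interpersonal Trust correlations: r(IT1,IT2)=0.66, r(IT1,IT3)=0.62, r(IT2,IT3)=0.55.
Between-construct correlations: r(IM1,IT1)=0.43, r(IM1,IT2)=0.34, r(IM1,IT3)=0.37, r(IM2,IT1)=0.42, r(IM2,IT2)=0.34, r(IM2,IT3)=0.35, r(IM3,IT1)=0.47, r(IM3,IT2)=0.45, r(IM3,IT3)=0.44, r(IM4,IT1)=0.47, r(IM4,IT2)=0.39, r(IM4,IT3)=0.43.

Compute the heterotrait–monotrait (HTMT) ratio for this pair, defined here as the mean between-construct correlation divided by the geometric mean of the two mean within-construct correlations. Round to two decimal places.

0.61

Mean heterotrait r = 4.90/12 = 0.4083.
Mean within-IM = 4.44/6 = 0.7400; mean within-IT = 1.83/3 = 0.6100.
Geometric mean = √(0.7400 × 0.6100) = 0.6719.
HTMT = 0.4083 / 0.6719 = 0.61.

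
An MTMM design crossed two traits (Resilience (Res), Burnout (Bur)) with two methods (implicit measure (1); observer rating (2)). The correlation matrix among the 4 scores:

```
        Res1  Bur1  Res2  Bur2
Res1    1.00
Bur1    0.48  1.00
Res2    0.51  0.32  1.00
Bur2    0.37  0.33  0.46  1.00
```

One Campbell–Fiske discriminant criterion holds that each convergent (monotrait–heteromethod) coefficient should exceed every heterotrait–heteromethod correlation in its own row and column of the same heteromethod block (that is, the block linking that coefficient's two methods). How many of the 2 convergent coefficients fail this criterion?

Each convergent coefficient versus the relevant comparison correlations:
Res (methods 1·2): 0.51 vs {0.37, 0.32} → pass.
Bur (methods 1·2): 0.33 vs {0.32, 0.37} → fail.
1 of 2 fail.

1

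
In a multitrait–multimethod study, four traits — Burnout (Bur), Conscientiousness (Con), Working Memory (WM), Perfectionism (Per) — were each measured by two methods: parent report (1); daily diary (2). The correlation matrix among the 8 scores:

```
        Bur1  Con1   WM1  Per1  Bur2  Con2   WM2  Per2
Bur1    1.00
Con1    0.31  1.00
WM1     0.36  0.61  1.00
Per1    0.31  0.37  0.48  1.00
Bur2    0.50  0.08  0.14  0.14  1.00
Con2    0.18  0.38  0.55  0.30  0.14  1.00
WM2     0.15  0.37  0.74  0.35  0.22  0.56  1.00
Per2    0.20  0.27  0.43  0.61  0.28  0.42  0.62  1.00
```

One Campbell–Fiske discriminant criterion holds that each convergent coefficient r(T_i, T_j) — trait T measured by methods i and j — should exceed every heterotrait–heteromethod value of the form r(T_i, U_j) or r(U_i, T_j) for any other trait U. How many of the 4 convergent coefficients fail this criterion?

1

Each convergent coefficient versus the relevant comparison correlations:
Bur (methods 1·2): 0.50 vs {0.18, 0.08, 0.15, 0.14, 0.20, 0.14} → pass.
Con (methods 1·2): 0.38 vs {0.08, 0.18, 0.37, 0.55, 0.27, 0.30} → fail.
WM (methods 1·2): 0.74 vs {0.14, 0.15, 0.55, 0.37, 0.43, 0.35} → pass.
Per (methods 1·2): 0.61 vs {0.14, 0.20, 0.30, 0.27, 0.35, 0.43} → pass.
1 of 4 fail.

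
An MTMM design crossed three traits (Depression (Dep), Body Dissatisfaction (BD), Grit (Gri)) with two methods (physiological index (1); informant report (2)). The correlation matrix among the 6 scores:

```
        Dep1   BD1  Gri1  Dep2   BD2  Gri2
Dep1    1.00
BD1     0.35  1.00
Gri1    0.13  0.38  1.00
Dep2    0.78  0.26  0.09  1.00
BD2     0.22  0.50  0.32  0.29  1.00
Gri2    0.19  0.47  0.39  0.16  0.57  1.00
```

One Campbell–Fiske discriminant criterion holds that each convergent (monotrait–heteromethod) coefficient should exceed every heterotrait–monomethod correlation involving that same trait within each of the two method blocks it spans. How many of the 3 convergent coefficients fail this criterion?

2

Each convergent coefficient versus the relevant comparison correlations:
Dep (methods 1·2): 0.78 vs {0.35, 0.29, 0.13, 0.16} → pass.
BD (methods 1·2): 0.50 vs {0.35, 0.29, 0.38, 0.57} → fail.
Gri (methods 1·2): 0.39 vs {0.13, 0.16, 0.38, 0.57} → fail.
2 of 3 fail.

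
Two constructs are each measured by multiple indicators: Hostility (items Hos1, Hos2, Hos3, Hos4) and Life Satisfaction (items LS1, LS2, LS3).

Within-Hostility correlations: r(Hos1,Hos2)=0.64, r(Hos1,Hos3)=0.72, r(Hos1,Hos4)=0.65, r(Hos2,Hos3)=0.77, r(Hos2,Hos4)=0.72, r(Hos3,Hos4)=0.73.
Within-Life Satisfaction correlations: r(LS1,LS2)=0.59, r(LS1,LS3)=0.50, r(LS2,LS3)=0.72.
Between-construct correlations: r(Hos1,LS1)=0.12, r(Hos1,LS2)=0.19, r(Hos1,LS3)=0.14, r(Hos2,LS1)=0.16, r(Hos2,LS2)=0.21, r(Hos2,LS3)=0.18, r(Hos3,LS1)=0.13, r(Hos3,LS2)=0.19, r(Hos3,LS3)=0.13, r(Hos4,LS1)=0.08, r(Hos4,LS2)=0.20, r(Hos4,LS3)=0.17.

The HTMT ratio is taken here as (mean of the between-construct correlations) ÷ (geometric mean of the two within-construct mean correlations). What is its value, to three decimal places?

0.243

Mean heterotrait r = 1.90/12 = 0.1583.
Mean within-Hos = 4.23/6 = 0.7050; mean within-LS = 1.81/3 = 0.6033.
Geometric mean = √(0.7050 × 0.6033) = 0.6522.
HTMT = 0.1583 / 0.6522 = 0.243.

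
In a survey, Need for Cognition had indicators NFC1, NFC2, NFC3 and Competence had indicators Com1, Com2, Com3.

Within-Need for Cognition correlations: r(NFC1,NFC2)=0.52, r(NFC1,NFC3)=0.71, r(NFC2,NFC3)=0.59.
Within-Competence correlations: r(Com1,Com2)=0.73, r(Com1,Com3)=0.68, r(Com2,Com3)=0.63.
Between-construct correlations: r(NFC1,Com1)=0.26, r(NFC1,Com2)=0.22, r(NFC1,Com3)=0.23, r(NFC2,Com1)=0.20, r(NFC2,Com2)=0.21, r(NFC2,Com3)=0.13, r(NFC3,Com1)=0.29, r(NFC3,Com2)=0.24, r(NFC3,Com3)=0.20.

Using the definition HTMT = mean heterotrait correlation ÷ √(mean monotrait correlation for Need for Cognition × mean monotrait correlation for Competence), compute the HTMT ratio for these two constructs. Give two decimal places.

Between-construct mean = 1.98/9 = 0.2200.
Mean within-NFC = 1.82/3 = 0.6067; mean within-Com = 2.04/3 = 0.6800.
Geometric mean = √(0.6067 × 0.6800) = 0.6423.
HTMT = 0.2200 / 0.6423 = 0.34.

0.34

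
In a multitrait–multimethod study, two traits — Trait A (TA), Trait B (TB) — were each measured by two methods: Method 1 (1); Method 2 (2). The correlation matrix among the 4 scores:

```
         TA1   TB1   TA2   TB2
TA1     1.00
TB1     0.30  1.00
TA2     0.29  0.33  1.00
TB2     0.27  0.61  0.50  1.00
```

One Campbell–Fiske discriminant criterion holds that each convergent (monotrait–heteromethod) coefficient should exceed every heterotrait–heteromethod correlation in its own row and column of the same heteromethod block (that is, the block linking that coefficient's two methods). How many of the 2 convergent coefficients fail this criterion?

Checking each validity diagonal entry against its comparison values:
TA (methods 1·2): 0.29 vs {0.27, 0.33} → fail.
TB (methods 1·2): 0.61 vs {0.33, 0.27} → pass.
1 of 2 fail.

1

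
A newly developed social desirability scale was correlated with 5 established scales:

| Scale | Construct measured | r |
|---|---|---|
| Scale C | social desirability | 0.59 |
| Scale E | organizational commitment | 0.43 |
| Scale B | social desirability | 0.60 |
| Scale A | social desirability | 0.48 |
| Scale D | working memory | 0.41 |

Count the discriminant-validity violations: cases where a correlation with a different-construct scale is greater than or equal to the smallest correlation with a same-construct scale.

Convergent (same construct = social desirability): Scale C, Scale B, Scale A.
Smallest convergent = 0.48. Discriminant values: 0.43, 0.41; count ≥ 0.48 → 0.

0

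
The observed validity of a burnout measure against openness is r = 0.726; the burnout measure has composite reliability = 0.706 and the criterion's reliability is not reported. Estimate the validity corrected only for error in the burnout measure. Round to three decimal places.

0.864

Single correction: r_c = r_obs / √r_xx = 0.726 / √0.706 = 0.726 / 0.8402 ≈ 0.864.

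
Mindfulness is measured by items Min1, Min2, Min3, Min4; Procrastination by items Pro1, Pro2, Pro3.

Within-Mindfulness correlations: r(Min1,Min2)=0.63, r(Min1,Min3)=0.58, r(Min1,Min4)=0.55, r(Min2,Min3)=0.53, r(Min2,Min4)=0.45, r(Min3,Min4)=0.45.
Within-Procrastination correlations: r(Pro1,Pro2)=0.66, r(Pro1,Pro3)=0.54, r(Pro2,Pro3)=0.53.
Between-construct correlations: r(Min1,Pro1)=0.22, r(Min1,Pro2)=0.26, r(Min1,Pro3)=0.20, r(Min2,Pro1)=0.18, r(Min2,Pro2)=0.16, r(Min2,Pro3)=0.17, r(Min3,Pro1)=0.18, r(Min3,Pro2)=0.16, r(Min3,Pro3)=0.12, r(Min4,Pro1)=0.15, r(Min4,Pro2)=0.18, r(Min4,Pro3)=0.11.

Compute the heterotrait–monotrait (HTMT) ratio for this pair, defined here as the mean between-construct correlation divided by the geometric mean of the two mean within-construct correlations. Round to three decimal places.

Between-construct mean = 2.09/12 = 0.1742.
Mean within-Min = 3.19/6 = 0.5317; mean within-Pro = 1.73/3 = 0.5767.
Geometric mean = √(0.5317 × 0.5767) = 0.5537.
HTMT = 0.1742 / 0.5537 = 0.315.

0.315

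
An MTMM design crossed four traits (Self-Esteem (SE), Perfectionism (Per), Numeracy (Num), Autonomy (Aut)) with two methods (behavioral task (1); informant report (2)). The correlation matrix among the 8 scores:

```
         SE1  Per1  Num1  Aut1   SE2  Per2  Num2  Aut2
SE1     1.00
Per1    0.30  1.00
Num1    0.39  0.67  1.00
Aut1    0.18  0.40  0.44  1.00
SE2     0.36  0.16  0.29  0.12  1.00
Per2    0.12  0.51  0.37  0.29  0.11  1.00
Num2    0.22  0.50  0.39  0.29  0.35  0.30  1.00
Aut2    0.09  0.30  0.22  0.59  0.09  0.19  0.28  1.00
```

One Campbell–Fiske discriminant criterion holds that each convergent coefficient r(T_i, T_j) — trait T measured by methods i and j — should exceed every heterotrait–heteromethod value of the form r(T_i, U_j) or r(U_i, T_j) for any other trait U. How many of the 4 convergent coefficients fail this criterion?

Checking each validity diagonal entry against its comparison values:
SE (methods 1·2): 0.36 vs {0.12, 0.16, 0.22, 0.29, 0.09, 0.12} → pass.
Per (methods 1·2): 0.51 vs {0.16, 0.12, 0.50, 0.37, 0.30, 0.29} → pass.
Num (methods 1·2): 0.39 vs {0.29, 0.22, 0.37, 0.50, 0.22, 0.29} → fail.
Aut (methods 1·2): 0.59 vs {0.12, 0.09, 0.29, 0.30, 0.29, 0.22} → pass.
1 of 4 fail.

1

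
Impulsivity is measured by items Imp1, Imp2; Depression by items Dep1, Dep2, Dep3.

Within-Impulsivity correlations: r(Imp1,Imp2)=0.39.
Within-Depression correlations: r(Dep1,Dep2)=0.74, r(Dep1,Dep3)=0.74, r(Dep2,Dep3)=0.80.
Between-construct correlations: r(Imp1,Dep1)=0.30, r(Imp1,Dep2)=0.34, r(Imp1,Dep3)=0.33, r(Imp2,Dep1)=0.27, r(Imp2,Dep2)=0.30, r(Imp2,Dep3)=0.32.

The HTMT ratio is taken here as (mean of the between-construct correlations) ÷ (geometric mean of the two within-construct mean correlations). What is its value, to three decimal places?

Mean between = 1.86/6 = 0.3100.
Mean within-Imp = 0.39/1 = 0.3900; mean within-Dep = 2.28/3 = 0.7600.
Geometric mean = √(0.3900 × 0.7600) = 0.5444.
HTMT = 0.3100 / 0.5444 = 0.569.

0.569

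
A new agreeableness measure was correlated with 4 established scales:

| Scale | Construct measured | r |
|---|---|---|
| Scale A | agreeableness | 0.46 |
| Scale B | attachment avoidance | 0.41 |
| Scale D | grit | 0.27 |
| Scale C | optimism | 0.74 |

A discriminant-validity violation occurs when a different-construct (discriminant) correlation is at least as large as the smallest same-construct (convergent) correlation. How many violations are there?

1

Convergent (same construct = agreeableness): Scale A.
Smallest convergent = 0.46. Discriminant values: 0.41, 0.27, 0.74; count ≥ 0.46 → 1.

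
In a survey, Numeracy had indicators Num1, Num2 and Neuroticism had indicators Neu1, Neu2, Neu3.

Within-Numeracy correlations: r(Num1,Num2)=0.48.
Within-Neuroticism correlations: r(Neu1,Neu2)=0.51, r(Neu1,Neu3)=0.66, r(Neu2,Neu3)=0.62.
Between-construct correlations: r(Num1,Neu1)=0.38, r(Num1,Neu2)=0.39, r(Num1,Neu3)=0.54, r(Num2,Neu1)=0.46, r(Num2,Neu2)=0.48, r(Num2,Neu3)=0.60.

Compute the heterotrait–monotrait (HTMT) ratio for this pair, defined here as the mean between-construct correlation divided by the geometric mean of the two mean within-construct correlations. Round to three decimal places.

0.888

Between-construct mean = 2.85/6 = 0.4750.
Mean within-Num = 0.48/1 = 0.4800; mean within-Neu = 1.79/3 = 0.5967.
Geometric mean = √(0.4800 × 0.5967) = 0.5352.
HTMT = 0.4750 / 0.5352 = 0.888.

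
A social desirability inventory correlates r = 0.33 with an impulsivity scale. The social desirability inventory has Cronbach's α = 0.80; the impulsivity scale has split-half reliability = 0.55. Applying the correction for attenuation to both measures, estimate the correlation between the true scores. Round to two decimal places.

r_true = r_obs / √(r_xx · r_yy) = 0.33 / √(0.80 × 0.55) = 0.33 / √0.4400 = 0.33 / 0.6633 ≈ 0.50.

0.50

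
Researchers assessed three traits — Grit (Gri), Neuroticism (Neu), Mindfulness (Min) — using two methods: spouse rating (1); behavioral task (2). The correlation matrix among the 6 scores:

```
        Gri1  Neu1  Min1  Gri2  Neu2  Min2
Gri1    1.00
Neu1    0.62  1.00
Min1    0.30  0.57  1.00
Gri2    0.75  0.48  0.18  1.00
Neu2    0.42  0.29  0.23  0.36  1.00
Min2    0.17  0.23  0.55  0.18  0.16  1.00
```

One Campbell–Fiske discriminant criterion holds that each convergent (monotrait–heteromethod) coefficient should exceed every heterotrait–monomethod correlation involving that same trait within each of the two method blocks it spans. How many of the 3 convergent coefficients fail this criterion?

2

Convergent coefficients and their comparison sets:
Gri (methods 1·2): 0.75 vs {0.62, 0.36, 0.30, 0.18} → pass.
Neu (methods 1·2): 0.29 vs {0.62, 0.36, 0.57, 0.16} → fail.
Min (methods 1·2): 0.55 vs {0.30, 0.18, 0.57, 0.16} → fail.
2 of 3 fail.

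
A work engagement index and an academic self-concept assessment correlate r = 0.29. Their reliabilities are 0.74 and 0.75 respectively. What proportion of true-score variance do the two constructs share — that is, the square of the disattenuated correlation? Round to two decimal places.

Disattenuated r = 0.29 / √(0.74 × 0.75) = 0.29 / 0.7450 = 0.3893.
Shared true-score variance = 0.3893² = 0.1516 ≈ 0.15.

0.15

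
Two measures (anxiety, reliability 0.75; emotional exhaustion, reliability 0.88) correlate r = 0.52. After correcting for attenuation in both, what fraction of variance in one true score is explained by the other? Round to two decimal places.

0.41

Disattenuated r = 0.52 / √(0.75 × 0.88) = 0.52 / 0.8124 = 0.6401.
Shared true-score variance = 0.6401² = 0.4097 ≈ 0.41.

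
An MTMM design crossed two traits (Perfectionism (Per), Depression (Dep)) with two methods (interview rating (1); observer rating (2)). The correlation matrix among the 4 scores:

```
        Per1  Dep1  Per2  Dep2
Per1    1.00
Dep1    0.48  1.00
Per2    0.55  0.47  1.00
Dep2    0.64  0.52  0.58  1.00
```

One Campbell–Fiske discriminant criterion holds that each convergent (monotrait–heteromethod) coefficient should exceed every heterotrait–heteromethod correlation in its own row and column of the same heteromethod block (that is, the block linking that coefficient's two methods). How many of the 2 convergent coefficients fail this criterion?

Convergent coefficients and their comparison sets:
Per (methods 1·2): 0.55 vs {0.64, 0.47} → fail.
Dep (methods 1·2): 0.52 vs {0.47, 0.64} → fail.
2 of 2 fail.

2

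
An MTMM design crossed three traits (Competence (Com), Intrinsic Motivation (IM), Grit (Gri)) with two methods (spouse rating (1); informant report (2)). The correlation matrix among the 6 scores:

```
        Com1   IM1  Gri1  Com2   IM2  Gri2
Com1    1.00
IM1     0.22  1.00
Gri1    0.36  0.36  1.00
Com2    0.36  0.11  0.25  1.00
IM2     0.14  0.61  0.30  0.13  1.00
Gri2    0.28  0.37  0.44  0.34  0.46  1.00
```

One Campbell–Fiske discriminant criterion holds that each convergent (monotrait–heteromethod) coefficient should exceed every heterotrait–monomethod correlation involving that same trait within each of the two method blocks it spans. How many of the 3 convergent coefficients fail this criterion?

Convergent coefficients and their comparison sets:
Com (methods 1·2): 0.36 vs {0.22, 0.13, 0.36, 0.34} → fail.
IM (methods 1·2): 0.61 vs {0.22, 0.13, 0.36, 0.46} → pass.
Gri (methods 1·2): 0.44 vs {0.36, 0.34, 0.36, 0.46} → fail.
2 of 3 fail.

2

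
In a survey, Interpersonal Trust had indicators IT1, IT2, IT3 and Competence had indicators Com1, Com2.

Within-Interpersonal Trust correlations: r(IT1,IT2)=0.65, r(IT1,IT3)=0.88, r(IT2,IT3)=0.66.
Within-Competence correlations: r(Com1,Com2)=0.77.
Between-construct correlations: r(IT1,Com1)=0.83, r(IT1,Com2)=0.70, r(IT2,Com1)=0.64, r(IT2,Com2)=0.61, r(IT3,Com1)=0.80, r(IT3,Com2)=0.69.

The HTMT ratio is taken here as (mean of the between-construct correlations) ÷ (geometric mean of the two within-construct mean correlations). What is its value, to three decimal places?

0.949

Mean between = 4.27/6 = 0.7117.
Mean within-IT = 2.19/3 = 0.7300; mean within-Com = 0.77/1 = 0.7700.
Geometric mean = √(0.7300 × 0.7700) = 0.7497.
HTMT = 0.7117 / 0.7497 = 0.949.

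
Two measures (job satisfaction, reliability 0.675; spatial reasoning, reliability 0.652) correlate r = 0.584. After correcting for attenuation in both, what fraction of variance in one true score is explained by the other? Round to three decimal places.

0.775

Disattenuated r = 0.584 / √(0.675 × 0.652) = 0.584 / 0.6634 = 0.8803.
Shared true-score variance = 0.8803² = 0.7749 ≈ 0.775.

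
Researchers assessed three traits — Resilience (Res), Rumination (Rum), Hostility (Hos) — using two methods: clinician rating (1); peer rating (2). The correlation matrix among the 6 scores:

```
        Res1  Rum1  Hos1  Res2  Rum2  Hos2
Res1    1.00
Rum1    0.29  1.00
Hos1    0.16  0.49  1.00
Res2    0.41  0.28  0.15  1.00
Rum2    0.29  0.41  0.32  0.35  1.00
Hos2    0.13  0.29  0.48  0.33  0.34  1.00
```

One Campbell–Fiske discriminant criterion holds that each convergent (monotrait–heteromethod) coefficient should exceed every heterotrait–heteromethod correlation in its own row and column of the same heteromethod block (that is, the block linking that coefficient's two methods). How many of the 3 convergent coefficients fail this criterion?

Convergent coefficients and their comparison sets:
Res (methods 1·2): 0.41 vs {0.29, 0.28, 0.13, 0.15} → pass.
Rum (methods 1·2): 0.41 vs {0.28, 0.29, 0.29, 0.32} → pass.
Hos (methods 1·2): 0.48 vs {0.15, 0.13, 0.32, 0.29} → pass.
0 of 3 fail.

0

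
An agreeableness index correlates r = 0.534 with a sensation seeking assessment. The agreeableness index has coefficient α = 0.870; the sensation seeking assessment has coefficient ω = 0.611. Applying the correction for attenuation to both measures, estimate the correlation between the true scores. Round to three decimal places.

r_true = r_obs / √(r_xx · r_yy) = 0.534 / √(0.870 × 0.611) = 0.534 / √0.531570 = 0.534 / 0.7291 ≈ 0.732.

0.732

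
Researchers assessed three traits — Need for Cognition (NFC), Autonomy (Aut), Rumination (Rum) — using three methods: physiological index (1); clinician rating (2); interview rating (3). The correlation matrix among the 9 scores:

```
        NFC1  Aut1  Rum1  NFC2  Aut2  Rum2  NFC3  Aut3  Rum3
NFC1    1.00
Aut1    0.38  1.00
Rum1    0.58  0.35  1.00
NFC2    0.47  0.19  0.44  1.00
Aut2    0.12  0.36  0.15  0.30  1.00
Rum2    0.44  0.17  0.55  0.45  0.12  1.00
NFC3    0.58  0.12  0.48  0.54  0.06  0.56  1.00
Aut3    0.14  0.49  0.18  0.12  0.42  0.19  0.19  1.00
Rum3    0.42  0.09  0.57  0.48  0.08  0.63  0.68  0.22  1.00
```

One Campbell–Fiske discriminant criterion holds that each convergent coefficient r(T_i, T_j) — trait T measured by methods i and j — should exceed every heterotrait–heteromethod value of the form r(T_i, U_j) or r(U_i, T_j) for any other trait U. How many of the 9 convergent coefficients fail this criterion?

1

Each convergent coefficient versus the relevant comparison correlations:
NFC (methods 1·2): 0.47 vs {0.12, 0.19, 0.44, 0.44} → pass.
NFC (methods 1·3): 0.58 vs {0.14, 0.12, 0.42, 0.48} → pass.
NFC (methods 2·3): 0.54 vs {0.12, 0.06, 0.48, 0.56} → fail.
Aut (methods 1·2): 0.36 vs {0.19, 0.12, 0.17, 0.15} → pass.
Aut (methods 1·3): 0.49 vs {0.12, 0.14, 0.09, 0.18} → pass.
Aut (methods 2·3): 0.42 vs {0.06, 0.12, 0.08, 0.19} → pass.
Rum (methods 1·2): 0.55 vs {0.44, 0.44, 0.15, 0.17} → pass.
Rum (methods 1·3): 0.57 vs {0.48, 0.42, 0.18, 0.09} → pass.
Rum (methods 2·3): 0.63 vs {0.56, 0.48, 0.19, 0.08} → pass.
1 of 9 fail.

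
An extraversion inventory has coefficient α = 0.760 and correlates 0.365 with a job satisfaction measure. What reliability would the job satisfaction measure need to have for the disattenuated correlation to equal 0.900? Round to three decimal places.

r_true = r_obs / √(r_xx · r_yy) ⇒ 0.900 = 0.365 / √(0.760 · r_yy).
√(0.760 · r_yy) = 0.365 / 0.900 = 0.4056; 0.760 · r_yy = 0.1645; r_yy = 0.1645 / 0.760 ≈ 0.216.

0.216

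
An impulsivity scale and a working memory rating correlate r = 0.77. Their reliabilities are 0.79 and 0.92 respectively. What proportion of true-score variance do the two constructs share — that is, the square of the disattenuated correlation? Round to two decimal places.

Disattenuated r = 0.77 / √(0.79 × 0.92) = 0.77 / 0.8525 = 0.9032.
Shared true-score variance = 0.9032² = 0.8158 ≈ 0.82.

0.82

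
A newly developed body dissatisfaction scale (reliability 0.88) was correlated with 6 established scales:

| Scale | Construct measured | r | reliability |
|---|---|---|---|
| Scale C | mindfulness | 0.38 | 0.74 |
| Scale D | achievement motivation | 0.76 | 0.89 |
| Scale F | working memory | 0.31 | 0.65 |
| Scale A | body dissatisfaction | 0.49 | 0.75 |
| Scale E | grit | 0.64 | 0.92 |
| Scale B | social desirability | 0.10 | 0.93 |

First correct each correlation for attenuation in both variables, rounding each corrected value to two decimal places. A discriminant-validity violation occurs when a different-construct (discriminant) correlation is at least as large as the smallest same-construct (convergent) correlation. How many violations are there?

2

Disattenuated r (r / √(r_scale · r_new)):
  Scale C (disc): 0.38 / √(0.74·0.88) = 0.47
  Scale D (disc): 0.76 / √(0.89·0.88) = 0.86
  Scale F (disc): 0.31 / √(0.65·0.88) = 0.41
  Scale A (conv): 0.49 / √(0.75·0.88) = 0.60
  Scale E (disc): 0.64 / √(0.92·0.88) = 0.71
  Scale B (disc): 0.10 / √(0.93·0.88) = 0.11
Smallest convergent = 0.60. Discriminant values: 0.47, 0.86, 0.41, 0.71, 0.11; count ≥ 0.60 → 2.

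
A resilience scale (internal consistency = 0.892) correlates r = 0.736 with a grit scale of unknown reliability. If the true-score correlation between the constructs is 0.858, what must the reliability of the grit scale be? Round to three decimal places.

r_true = r_obs / √(r_xx · r_yy) ⇒ 0.858 = 0.736 / √(0.892 · r_yy).
√(0.892 · r_yy) = 0.736 / 0.858 = 0.8578; 0.892 · r_yy = 0.7358; r_yy = 0.7358 / 0.892 ≈ 0.825.

0.825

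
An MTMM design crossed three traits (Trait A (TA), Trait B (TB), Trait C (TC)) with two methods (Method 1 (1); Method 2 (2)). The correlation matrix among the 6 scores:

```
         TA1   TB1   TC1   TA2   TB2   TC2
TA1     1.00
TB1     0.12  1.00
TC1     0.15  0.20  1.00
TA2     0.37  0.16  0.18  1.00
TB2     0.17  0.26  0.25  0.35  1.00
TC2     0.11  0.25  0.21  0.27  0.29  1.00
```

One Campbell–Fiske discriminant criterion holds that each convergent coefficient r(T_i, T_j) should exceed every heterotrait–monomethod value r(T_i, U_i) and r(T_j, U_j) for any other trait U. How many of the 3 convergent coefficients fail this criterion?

2

Checking each validity diagonal entry against its comparison values:
TA (methods 1·2): 0.37 vs {0.12, 0.35, 0.15, 0.27} → pass.
TB (methods 1·2): 0.26 vs {0.12, 0.35, 0.20, 0.29} → fail.
TC (methods 1·2): 0.21 vs {0.15, 0.27, 0.20, 0.29} → fail.
2 of 3 fail.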